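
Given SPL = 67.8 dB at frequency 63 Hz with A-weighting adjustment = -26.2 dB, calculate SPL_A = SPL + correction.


A-weighting table: 63 Hz -> -26.2 dB correction
SPL_A = SPL + correction = 67.8 + (-26.2) = 41.6 dBA


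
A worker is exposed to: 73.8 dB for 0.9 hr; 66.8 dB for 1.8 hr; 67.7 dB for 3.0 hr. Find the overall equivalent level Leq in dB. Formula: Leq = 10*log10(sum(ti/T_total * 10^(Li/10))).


T_total = 0.9 + 1.8 + 3.0 = 5.7 hr
(0.9/5.7) * 10^(73.8/10) = 3.78763e+06
(1.8/5.7) * 10^(66.8/10) = 1.51146e+06
(3.0/5.7) * 10^(67.7/10) = 3.09918e+06
Sum = 3.78763e+06 + 1.51146e+06 + 3.09918e+06 = 8.39827e+06
Leq = 10*log10(8.39827e+06) = 69.242 dB


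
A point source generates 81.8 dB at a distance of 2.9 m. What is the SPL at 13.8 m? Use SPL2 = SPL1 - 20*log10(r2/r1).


r2/r1 = 13.8/2.9 = 4.75862
Correction = 20*log10(4.75862) = 13.5496 dB
SPL2 = 81.8 - 13.5496 = 68.25 dB


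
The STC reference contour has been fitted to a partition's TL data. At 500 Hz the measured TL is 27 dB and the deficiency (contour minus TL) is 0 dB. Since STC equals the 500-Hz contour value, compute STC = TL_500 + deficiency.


By ASTM E413, STC = value of the fitted reference contour at 500 Hz.
Contour value at 500 Hz = TL_500 + deficiency = 27 + 0 = 27
STC = 27


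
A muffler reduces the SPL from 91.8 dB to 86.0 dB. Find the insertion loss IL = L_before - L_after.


Insertion loss = SPL without muffler - SPL with muffler
IL = 91.8 - 86.0 = 5.8 dB


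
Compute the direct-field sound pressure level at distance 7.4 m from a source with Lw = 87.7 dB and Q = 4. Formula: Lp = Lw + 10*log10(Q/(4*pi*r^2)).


4*pi*r^2 = 4*pi*7.4^2 = 688.134 m^2
Q / (4*pi*r^2) = 4 / 688.134 = 0.00581282
Lp = 87.7 + 10*log10(0.00581282) = 65.344 dB


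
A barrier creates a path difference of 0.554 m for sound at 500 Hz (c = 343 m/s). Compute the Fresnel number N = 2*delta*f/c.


N = 2*delta*f/c = 2*delta/lambda, where lambda = c/f
lambda = 343 / 500 = 0.686 m
N = 2 * 0.554 / 0.686 = 1.6152


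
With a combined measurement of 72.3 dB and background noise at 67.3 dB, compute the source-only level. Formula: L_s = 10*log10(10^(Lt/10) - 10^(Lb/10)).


10^(72.3/10) = 1.69824e+07
10^(67.3/10) = 5.37032e+06
Difference = 1.69824e+07 - 5.37032e+06 = 1.16121e+07
L_source = 10*log10(1.16121e+07) = 70.649 dB


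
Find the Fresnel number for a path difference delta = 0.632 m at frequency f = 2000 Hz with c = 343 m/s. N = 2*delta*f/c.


N = 2*delta*f/c = 2*delta/lambda, where lambda = c/f
lambda = 343 / 2000 = 0.1715 m
N = 2 * 0.632 / 0.1715 = 7.3703


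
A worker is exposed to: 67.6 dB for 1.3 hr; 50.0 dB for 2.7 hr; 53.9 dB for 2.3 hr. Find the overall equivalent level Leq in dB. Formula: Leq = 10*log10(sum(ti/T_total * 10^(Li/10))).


T_total = 1.3 + 2.7 + 2.3 = 6.3 hr
(1.3/6.3) * 10^(67.6/10) = 1.18742e+06
(2.7/6.3) * 10^(50.0/10) = 42857.1
(2.3/6.3) * 10^(53.9/10) = 89616.4
Sum = 1.18742e+06 + 42857.1 + 89616.4 = 1.31989e+06
Leq = 10*log10(1.31989e+06) = 61.205 dB


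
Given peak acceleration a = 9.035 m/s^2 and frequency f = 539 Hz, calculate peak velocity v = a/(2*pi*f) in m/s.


omega = 2*pi*f = 2*pi*539 = 3386.64 rad/s
v = a / omega = 9.035 / 3386.64 = 0.0026678 m/s


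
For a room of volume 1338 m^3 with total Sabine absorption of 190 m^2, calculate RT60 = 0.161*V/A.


RT60 = 0.161 * 1338 / 190 = 1.1338 s


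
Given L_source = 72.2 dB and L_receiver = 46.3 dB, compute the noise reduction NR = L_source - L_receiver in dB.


NR = L_source - L_receiver (difference between source and receiving room levels)
NR = 72.2 - 46.3 = 25.9 dB


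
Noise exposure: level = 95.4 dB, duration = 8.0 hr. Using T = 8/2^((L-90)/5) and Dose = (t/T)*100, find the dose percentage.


T_allowed = 8 / 2^((95.4 - 90)/5) = 3.78423 hr
Dose = 8.0 / 3.78423 * 100 = 211.4 %


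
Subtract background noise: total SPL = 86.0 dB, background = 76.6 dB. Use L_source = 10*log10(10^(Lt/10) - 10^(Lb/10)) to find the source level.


10^(86.0/10) = 3.98107e+08
10^(76.6/10) = 4.57088e+07
Difference = 3.98107e+08 - 4.57088e+07 = 3.52398e+08
L_source = 10*log10(3.52398e+08) = 85.47 dB


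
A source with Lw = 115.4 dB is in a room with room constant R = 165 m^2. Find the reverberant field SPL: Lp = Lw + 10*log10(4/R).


4/R = 4/165 = 0.0242424
Lp = 115.4 + 10*log10(0.0242424) = 99.246 dB


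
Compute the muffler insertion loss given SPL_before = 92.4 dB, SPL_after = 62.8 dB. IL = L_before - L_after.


Insertion loss = SPL without muffler - SPL with muffler
IL = 92.4 - 62.8 = 29.6 dB


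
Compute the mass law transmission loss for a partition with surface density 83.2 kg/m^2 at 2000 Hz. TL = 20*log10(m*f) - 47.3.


m * f = 83.2 * 2000 = 166400
20*log10(166400) = 104.423 dB
TL = 104.423 - 47.3 = 57.123 dB


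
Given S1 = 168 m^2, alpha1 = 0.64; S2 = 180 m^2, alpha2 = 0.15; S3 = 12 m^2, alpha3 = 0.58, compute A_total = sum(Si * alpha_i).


168 * 0.64 = 107.52
180 * 0.15 = 27
12 * 0.58 = 6.96
A_total = 107.52 + 27 + 6.96 = 141.48 m^2


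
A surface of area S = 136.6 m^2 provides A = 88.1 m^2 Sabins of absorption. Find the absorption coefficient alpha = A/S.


Absorption coefficient = absorbed power / incident power
alpha = A / S = 88.1 / 136.6 = 0.64495


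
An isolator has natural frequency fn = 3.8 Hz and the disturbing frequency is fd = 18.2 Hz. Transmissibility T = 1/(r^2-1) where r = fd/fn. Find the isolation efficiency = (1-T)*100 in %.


r = 18.2 / 3.8 = 4.78947
r^2 - 1 = 4.78947^2 - 1 = 21.939
T = 1/21.939 = 0.0455809
Efficiency = (1 - 0.0455809)*100 = 95.442 %


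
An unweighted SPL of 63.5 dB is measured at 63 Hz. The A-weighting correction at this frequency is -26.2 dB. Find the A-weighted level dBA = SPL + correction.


A-weighting table: 63 Hz -> -26.2 dB correction
SPL_A = SPL + correction = 63.5 + (-26.2) = 37.3 dBA


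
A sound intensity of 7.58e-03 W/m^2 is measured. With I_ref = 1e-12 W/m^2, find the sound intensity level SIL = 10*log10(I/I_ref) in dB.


I / I_ref = 7.58e-03 / 1e-12 = 7.58e+09
SIL = 10 * log10(7.58e+09) = 98.797 dB


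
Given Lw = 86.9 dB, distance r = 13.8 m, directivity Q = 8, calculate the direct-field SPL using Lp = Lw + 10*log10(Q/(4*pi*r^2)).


4*pi*r^2 = 4*pi*13.8^2 = 2393.14 m^2
Q / (4*pi*r^2) = 8 / 2393.14 = 0.00334289
Lp = 86.9 + 10*log10(0.00334289) = 62.141 dB


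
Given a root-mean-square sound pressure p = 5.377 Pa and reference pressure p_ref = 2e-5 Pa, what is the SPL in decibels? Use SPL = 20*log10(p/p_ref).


p / p_ref = 5.377 / 2e-5 = 268850
SPL = 20 * log10(268850) = 108.59 dB


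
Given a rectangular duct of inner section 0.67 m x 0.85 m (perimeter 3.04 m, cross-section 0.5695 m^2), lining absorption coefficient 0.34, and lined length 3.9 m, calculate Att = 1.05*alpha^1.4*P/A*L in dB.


alpha^1.4 = 0.34^1.4 = 0.220836
Attenuation rate = 1.05 * alpha^1.4 * P / A
= 1.05 * 0.220836 * 3.04 / 0.5695 = 1.23777 dB/m
Total Att = 1.23777 * 3.9 = 4.8273 dB


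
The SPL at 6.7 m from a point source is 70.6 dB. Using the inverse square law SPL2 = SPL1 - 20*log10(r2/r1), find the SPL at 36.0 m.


r2/r1 = 36.0/6.7 = 5.37313
Correction = 20*log10(5.37313) = 14.6045 dB
SPL2 = 70.6 - 14.6045 = 55.995 dB


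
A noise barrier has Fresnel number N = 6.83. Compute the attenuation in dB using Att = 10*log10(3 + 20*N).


3 + 20*N = 3 + 20*6.83 = 139.6
Att = 10*log10(139.6) = 21.449 dB


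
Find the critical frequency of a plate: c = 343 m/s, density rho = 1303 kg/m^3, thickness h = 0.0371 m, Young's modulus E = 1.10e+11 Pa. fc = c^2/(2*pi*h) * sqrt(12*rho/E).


12*rho/E = 12*1303/1.10e+11 = 1.42145e-07
sqrt(12*rho/E) = sqrt(1.42145e-07) = 0.000377021
c^2/(2*pi*h) = 343^2/(2*pi*0.0371) = 504701
fc = 504701 * 0.000377021 = 190.28 Hz


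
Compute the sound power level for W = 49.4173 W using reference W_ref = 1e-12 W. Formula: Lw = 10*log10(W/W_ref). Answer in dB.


W / W_ref = 49.4173 / 1e-12 = 4.94173e+13
Lw = 10 * log10(4.94173e+13) = 136.94 dB


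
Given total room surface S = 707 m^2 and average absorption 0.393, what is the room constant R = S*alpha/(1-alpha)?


R = 707 * 0.393 / (1 - 0.393) = 457.74 m^2


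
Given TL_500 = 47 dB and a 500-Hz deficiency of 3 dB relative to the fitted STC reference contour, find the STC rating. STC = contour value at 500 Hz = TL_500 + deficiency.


By ASTM E413, STC = value of the fitted reference contour at 500 Hz.
Contour value at 500 Hz = TL_500 + deficiency = 47 + 3 = 50
STC = 50


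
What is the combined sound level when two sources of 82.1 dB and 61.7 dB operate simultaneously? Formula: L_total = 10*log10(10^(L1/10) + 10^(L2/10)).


10^(82.1/10) = 1.62181e+08
10^(61.7/10) = 1.47911e+06
Sum = 1.62181e+08 + 1.47911e+06 = 1.6366e+08
L_total = 10*log10(1.6366e+08) = 82.139 dB


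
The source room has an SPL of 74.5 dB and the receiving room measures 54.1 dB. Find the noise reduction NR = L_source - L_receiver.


NR = L_source - L_receiver (difference between source and receiving room levels)
NR = 74.5 - 54.1 = 20.4 dB


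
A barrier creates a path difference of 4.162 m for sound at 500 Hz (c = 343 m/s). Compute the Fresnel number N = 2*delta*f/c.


N = 2*delta*f/c = 2*delta/lambda, where lambda = c/f
lambda = 343 / 500 = 0.686 m
N = 2 * 4.162 / 0.686 = 12.134


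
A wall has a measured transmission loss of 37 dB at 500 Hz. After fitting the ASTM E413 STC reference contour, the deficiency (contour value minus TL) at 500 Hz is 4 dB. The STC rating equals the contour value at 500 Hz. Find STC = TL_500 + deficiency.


By ASTM E413, STC = value of the fitted reference contour at 500 Hz.
Contour value at 500 Hz = TL_500 + deficiency = 37 + 4 = 41
STC = 41


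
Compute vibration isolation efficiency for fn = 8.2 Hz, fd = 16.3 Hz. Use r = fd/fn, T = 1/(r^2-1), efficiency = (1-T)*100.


r = 16.3 / 8.2 = 1.9878
r^2 - 1 = 1.9878^2 - 1 = 2.95135
T = 1/2.95135 = 0.338828
Efficiency = (1 - 0.338828)*100 = 66.117 %


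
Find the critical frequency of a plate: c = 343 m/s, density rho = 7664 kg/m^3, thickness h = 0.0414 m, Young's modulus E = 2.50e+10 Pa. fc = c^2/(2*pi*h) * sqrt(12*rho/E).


12*rho/E = 12*7664/2.50e+10 = 3.67872e-06
sqrt(12*rho/E) = sqrt(3.67872e-06) = 0.001918
c^2/(2*pi*h) = 343^2/(2*pi*0.0414) = 452281
fc = 452281 * 0.001918 = 867.47 Hz


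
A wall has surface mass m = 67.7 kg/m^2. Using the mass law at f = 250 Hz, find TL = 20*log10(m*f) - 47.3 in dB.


m * f = 67.7 * 250 = 16925
20*log10(16925) = 84.5706 dB
TL = 84.5706 - 47.3 = 37.271 dB


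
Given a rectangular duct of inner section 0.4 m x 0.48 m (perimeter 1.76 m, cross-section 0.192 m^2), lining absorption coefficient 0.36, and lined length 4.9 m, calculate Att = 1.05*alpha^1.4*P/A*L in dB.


alpha^1.4 = 0.36^1.4 = 0.239234
Attenuation rate = 1.05 * alpha^1.4 * P / A
= 1.05 * 0.239234 * 1.76 / 0.192 = 2.30263 dB/m
Total Att = 2.30263 * 4.9 = 11.283 dB


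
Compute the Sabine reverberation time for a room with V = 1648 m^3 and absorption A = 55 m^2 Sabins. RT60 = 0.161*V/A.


RT60 = 0.161 * 1648 / 55 = 4.8241 s


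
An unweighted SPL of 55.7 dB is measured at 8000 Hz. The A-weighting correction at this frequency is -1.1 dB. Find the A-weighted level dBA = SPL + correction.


A-weighting table: 8000 Hz -> -1.1 dB correction
SPL_A = SPL + correction = 55.7 + (-1.1) = 54.6 dBA


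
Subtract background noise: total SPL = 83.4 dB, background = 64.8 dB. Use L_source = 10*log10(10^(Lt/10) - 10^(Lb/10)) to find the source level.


10^(83.4/10) = 2.18776e+08
10^(64.8/10) = 3.01995e+06
Difference = 2.18776e+08 - 3.01995e+06 = 2.15756e+08
L_source = 10*log10(2.15756e+08) = 83.34 dB


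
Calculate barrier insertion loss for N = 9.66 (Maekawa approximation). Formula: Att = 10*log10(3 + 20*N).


3 + 20*N = 3 + 20*9.66 = 196.2
Att = 10*log10(196.2) = 22.927 dB


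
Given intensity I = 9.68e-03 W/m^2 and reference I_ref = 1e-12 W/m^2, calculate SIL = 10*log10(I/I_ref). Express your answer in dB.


I / I_ref = 9.68e-03 / 1e-12 = 9.68e+09
SIL = 10 * log10(9.68e+09) = 99.859 dB


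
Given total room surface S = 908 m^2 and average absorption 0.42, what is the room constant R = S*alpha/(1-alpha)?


R = 908 * 0.42 / (1 - 0.42) = 657.52 m^2


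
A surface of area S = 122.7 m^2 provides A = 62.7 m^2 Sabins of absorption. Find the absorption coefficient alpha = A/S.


Absorption coefficient = absorbed power / incident power
alpha = A / S = 62.7 / 122.7 = 0.511


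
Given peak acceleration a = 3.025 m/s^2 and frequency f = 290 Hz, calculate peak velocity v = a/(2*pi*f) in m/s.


omega = 2*pi*f = 2*pi*290 = 1822.12 rad/s
v = a / omega = 3.025 / 1822.12 = 0.0016602 m/s


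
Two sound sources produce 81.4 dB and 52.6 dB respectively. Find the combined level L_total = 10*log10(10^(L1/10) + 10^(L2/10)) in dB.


10^(81.4/10) = 1.38038e+08
10^(52.6/10) = 181970
Sum = 1.38038e+08 + 181970 = 1.3822e+08
L_total = 10*log10(1.3822e+08) = 81.406 dB


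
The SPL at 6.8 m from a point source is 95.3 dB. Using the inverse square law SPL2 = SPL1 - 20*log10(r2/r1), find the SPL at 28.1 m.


r2/r1 = 28.1/6.8 = 4.13235
Correction = 20*log10(4.13235) = 12.3239 dB
SPL2 = 95.3 - 12.3239 = 82.976 dB


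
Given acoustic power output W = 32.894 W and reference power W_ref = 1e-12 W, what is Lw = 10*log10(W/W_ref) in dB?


W / W_ref = 32.894 / 1e-12 = 3.2894e+13
Lw = 10 * log10(3.2894e+13) = 135.17 dB


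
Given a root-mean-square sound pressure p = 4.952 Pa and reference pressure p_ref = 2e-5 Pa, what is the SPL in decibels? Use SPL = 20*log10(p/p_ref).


p / p_ref = 4.952 / 2e-5 = 247600
SPL = 20 * log10(247600) = 107.88 dB


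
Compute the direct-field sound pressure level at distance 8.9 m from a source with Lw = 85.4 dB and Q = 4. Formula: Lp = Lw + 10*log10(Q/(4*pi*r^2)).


4*pi*r^2 = 4*pi*8.9^2 = 995.382 m^2
Q / (4*pi*r^2) = 4 / 995.382 = 0.00401856
Lp = 85.4 + 10*log10(0.00401856) = 61.441 dB


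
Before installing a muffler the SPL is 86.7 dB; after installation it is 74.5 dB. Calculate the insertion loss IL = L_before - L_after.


Insertion loss = SPL without muffler - SPL with muffler
IL = 86.7 - 74.5 = 12.2 dB


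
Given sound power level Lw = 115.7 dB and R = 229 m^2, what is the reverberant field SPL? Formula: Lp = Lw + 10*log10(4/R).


4/R = 4/229 = 0.0174672
Lp = 115.7 + 10*log10(0.0174672) = 98.122 dB


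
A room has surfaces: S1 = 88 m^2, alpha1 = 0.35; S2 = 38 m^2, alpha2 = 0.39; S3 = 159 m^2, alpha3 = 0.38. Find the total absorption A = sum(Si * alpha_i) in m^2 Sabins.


88 * 0.35 = 30.8
38 * 0.39 = 14.82
159 * 0.38 = 60.42
A_total = 30.8 + 14.82 + 60.42 = 106.04 m^2


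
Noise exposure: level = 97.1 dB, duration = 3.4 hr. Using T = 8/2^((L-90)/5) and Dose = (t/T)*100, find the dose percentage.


T_allowed = 8 / 2^((97.1 - 90)/5) = 2.9897 hr
Dose = 3.4 / 2.9897 * 100 = 113.72 %


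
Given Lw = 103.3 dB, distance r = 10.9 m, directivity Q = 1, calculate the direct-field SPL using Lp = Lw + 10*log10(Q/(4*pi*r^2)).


4*pi*r^2 = 4*pi*10.9^2 = 1493.01 m^2
Q / (4*pi*r^2) = 1 / 1493.01 = 0.000669788
Lp = 103.3 + 10*log10(0.000669788) = 71.559 dB


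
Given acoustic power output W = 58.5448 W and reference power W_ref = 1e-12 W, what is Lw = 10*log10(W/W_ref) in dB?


W / W_ref = 58.5448 / 1e-12 = 5.85448e+13
Lw = 10 * log10(5.85448e+13) = 137.67 dB


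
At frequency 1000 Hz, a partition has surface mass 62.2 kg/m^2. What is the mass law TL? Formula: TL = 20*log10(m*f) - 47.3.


m * f = 62.2 * 1000 = 62200
20*log10(62200) = 95.8758 dB
TL = 95.8758 - 47.3 = 48.576 dB


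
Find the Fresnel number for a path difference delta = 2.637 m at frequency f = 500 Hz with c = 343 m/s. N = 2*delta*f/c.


N = 2*delta*f/c = 2*delta/lambda, where lambda = c/f
lambda = 343 / 500 = 0.686 m
N = 2 * 2.637 / 0.686 = 7.688


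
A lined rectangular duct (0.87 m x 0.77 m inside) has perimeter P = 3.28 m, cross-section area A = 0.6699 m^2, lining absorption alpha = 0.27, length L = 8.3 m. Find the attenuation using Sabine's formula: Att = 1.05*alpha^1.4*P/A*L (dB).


alpha^1.4 = 0.27^1.4 = 0.159922
Attenuation rate = 1.05 * alpha^1.4 * P / A
= 1.05 * 0.159922 * 3.28 / 0.6699 = 0.82217 dB/m
Total Att = 0.82217 * 8.3 = 6.824 dB


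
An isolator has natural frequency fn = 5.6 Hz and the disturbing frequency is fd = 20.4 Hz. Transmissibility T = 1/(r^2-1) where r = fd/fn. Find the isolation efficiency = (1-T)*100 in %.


r = 20.4 / 5.6 = 3.64286
r^2 - 1 = 3.64286^2 - 1 = 12.2704
T = 1/12.2704 = 0.0814969
Efficiency = (1 - 0.0814969)*100 = 91.85 %


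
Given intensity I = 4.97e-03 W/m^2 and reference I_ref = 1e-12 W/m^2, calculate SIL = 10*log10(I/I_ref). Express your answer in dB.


I / I_ref = 4.97e-03 / 1e-12 = 4.97e+09
SIL = 10 * log10(4.97e+09) = 96.964 dB


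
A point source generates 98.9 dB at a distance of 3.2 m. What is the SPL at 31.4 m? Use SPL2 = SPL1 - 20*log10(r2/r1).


r2/r1 = 31.4/3.2 = 9.8125
Correction = 20*log10(9.8125) = 19.8356 dB
SPL2 = 98.9 - 19.8356 = 79.064 dB


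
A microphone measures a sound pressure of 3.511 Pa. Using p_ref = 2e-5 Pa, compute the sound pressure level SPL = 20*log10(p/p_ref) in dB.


p / p_ref = 3.511 / 2e-5 = 175550
SPL = 20 * log10(175550) = 104.89 dB


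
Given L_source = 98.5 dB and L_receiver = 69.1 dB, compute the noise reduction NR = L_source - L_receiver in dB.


NR = L_source - L_receiver (difference between source and receiving room levels)
NR = 98.5 - 69.1 = 29.4 dB


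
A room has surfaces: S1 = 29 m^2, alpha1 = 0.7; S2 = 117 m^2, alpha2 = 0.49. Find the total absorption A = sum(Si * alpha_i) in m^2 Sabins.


29 * 0.7 = 20.3
117 * 0.49 = 57.33
A_total = 20.3 + 57.33 = 77.63 m^2


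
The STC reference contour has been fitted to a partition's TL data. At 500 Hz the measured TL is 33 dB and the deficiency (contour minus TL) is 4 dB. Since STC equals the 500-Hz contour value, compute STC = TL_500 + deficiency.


By ASTM E413, STC = value of the fitted reference contour at 500 Hz.
Contour value at 500 Hz = TL_500 + deficiency = 33 + 4 = 37
STC = 37


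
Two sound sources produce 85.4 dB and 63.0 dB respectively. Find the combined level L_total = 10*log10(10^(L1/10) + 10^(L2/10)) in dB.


10^(85.4/10) = 3.46737e+08
10^(63.0/10) = 1.99526e+06
Sum = 3.46737e+08 + 1.99526e+06 = 3.48732e+08
L_total = 10*log10(3.48732e+08) = 85.425 dB


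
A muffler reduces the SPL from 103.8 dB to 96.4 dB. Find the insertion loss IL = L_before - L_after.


Insertion loss = SPL without muffler - SPL with muffler
IL = 103.8 - 96.4 = 7.4 dB


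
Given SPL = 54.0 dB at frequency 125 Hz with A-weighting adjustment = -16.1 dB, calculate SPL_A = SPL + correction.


A-weighting table: 125 Hz -> -16.1 dB correction
SPL_A = SPL + correction = 54.0 + (-16.1) = 37.9 dBA


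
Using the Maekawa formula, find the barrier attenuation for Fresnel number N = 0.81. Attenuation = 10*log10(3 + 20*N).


3 + 20*N = 3 + 20*0.81 = 19.2
Att = 10*log10(19.2) = 12.833 dB


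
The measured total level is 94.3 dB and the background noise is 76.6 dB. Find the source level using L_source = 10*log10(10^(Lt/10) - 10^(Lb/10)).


10^(94.3/10) = 2.69153e+09
10^(76.6/10) = 4.57088e+07
Difference = 2.69153e+09 - 4.57088e+07 = 2.64582e+09
L_source = 10*log10(2.64582e+09) = 94.226 dB


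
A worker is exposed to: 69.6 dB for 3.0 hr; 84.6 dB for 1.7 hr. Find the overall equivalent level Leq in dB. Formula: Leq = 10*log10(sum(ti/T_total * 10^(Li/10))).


T_total = 3.0 + 1.7 = 4.7 hr
(3.0/4.7) * 10^(69.6/10) = 5.82135e+06
(1.7/4.7) * 10^(84.6/10) = 1.04316e+08
Sum = 5.82135e+06 + 1.04316e+08 = 1.10137e+08
Leq = 10*log10(1.10137e+08) = 80.419 dB


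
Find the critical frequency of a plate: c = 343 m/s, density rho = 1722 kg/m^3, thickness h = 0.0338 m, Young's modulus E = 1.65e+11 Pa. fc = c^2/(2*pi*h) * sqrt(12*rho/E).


12*rho/E = 12*1722/1.65e+11 = 1.25236e-07
sqrt(12*rho/E) = sqrt(1.25236e-07) = 0.000353887
c^2/(2*pi*h) = 343^2/(2*pi*0.0338) = 553977
fc = 553977 * 0.000353887 = 196.05 Hz


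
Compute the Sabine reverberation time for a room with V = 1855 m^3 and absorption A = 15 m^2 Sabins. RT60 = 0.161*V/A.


RT60 = 0.161 * 1855 / 15 = 19.91 s


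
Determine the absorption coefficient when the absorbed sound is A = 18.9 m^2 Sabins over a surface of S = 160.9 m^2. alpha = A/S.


Absorption coefficient = absorbed power / incident power
alpha = A / S = 18.9 / 160.9 = 0.11746


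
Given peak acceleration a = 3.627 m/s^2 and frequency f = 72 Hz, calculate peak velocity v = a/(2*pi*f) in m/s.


omega = 2*pi*f = 2*pi*72 = 452.389 rad/s
v = a / omega = 3.627 / 452.389 = 0.0080174 m/s


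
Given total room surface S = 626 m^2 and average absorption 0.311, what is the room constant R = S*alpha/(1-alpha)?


R = 626 * 0.311 / (1 - 0.311) = 282.56 m^2


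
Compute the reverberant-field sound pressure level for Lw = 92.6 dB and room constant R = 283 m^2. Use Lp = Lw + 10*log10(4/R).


4/R = 4/283 = 0.0141343
Lp = 92.6 + 10*log10(0.0141343) = 74.103 dB


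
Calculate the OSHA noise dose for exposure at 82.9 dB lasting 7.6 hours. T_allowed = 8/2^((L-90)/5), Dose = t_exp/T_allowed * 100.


T_allowed = 8 / 2^((82.9 - 90)/5) = 21.4068 hr
Dose = 7.6 / 21.4068 * 100 = 35.503 %


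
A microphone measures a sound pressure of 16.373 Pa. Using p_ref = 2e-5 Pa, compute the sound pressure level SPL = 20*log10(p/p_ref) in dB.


p / p_ref = 16.373 / 2e-5 = 818650
SPL = 20 * log10(818650) = 118.26 dB


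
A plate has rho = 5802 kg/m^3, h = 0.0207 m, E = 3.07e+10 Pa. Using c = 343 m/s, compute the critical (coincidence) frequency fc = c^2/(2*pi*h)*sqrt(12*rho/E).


12*rho/E = 12*5802/3.07e+10 = 2.26788e-06
sqrt(12*rho/E) = sqrt(2.26788e-06) = 0.00150595
c^2/(2*pi*h) = 343^2/(2*pi*0.0207) = 904561
fc = 904561 * 0.00150595 = 1362.2 Hz


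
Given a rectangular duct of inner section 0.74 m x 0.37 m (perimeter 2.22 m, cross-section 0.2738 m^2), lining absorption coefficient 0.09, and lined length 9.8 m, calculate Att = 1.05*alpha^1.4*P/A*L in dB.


alpha^1.4 = 0.09^1.4 = 0.034351
Attenuation rate = 1.05 * alpha^1.4 * P / A
= 1.05 * 0.034351 * 2.22 / 0.2738 = 0.292448 dB/m
Total Att = 0.292448 * 9.8 = 2.866 dB


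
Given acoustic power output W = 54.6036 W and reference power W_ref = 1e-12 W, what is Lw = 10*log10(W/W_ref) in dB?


W / W_ref = 54.6036 / 1e-12 = 5.46036e+13
Lw = 10 * log10(5.46036e+13) = 137.37 dB


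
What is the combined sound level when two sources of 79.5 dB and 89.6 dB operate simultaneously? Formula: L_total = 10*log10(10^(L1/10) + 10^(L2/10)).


10^(79.5/10) = 8.91251e+07
10^(89.6/10) = 9.12011e+08
Sum = 8.91251e+07 + 9.12011e+08 = 1.00114e+09
L_total = 10*log10(1.00114e+09) = 90.005 dB


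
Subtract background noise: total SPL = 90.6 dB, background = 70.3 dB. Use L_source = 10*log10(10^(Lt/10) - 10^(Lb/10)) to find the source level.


10^(90.6/10) = 1.14815e+09
10^(70.3/10) = 1.07152e+07
Difference = 1.14815e+09 - 1.07152e+07 = 1.13743e+09
L_source = 10*log10(1.13743e+09) = 90.559 dB


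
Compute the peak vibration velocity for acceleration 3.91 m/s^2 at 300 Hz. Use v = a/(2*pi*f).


omega = 2*pi*f = 2*pi*300 = 1884.96 rad/s
v = a / omega = 3.91 / 1884.96 = 0.0020743 m/s


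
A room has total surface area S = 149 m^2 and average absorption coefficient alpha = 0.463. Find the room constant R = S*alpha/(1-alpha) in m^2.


R = 149 * 0.463 / (1 - 0.463) = 128.47 m^2


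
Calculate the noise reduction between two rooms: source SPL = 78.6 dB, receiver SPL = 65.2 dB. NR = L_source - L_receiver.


NR = L_source - L_receiver (difference between source and receiving room levels)
NR = 78.6 - 65.2 = 13.4 dB


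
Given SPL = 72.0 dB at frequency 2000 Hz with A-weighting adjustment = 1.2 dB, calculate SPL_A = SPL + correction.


A-weighting table: 2000 Hz -> 1.2 dB correction
SPL_A = SPL + correction = 72.0 + (1.2) = 73.2 dBA


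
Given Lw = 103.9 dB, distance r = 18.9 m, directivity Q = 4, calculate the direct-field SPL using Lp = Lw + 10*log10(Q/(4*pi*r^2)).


4*pi*r^2 = 4*pi*18.9^2 = 4488.83 m^2
Q / (4*pi*r^2) = 4 / 4488.83 = 0.000891101
Lp = 103.9 + 10*log10(0.000891101) = 73.399 dB


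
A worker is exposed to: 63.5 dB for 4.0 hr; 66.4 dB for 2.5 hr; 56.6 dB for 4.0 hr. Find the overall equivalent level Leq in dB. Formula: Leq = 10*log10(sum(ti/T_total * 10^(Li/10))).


T_total = 4.0 + 2.5 + 4.0 = 10.5 hr
(4.0/10.5) * 10^(63.5/10) = 852846
(2.5/10.5) * 10^(66.4/10) = 1.03932e+06
(4.0/10.5) * 10^(56.6/10) = 174129
Sum = 852846 + 1.03932e+06 + 174129 = 2.0663e+06
Leq = 10*log10(2.0663e+06) = 63.152 dB


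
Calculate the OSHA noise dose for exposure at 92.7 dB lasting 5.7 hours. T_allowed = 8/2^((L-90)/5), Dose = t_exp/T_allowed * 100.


T_allowed = 8 / 2^((92.7 - 90)/5) = 5.50217 hr
Dose = 5.7 / 5.50217 * 100 = 103.6 %


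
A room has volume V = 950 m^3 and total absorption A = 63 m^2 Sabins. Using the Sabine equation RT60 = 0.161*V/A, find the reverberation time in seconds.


RT60 = 0.161 * 950 / 63 = 2.4278 s


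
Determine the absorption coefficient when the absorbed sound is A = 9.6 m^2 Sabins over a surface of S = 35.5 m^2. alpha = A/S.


Absorption coefficient = absorbed power / incident power
alpha = A / S = 9.6 / 35.5 = 0.27042


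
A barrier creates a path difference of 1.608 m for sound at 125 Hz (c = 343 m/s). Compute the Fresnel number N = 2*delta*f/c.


N = 2*delta*f/c = 2*delta/lambda, where lambda = c/f
lambda = 343 / 125 = 2.744 m
N = 2 * 1.608 / 2.744 = 1.172


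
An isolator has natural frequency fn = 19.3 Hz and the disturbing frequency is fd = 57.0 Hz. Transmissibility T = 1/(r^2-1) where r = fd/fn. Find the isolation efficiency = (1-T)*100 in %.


r = 57.0 / 19.3 = 2.95337
r^2 - 1 = 2.95337^2 - 1 = 7.72239
T = 1/7.72239 = 0.129494
Efficiency = (1 - 0.129494)*100 = 87.051 %


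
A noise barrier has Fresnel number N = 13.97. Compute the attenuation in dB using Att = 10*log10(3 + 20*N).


3 + 20*N = 3 + 20*13.97 = 282.4
Att = 10*log10(282.4) = 24.509 dB


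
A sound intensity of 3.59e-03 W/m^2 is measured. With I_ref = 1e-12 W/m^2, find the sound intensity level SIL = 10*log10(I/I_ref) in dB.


I / I_ref = 3.59e-03 / 1e-12 = 3.59e+09
SIL = 10 * log10(3.59e+09) = 95.551 dB


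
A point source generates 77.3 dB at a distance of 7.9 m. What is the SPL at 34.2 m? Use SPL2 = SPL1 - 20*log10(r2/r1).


r2/r1 = 34.2/7.9 = 4.32911
Correction = 20*log10(4.32911) = 12.728 dB
SPL2 = 77.3 - 12.728 = 64.572 dB


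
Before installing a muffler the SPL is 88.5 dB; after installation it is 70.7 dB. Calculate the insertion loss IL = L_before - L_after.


Insertion loss = SPL without muffler - SPL with muffler
IL = 88.5 - 70.7 = 17.8 dB


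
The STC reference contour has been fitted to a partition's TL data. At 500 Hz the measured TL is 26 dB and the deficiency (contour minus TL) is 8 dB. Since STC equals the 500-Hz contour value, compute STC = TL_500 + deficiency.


By ASTM E413, STC = value of the fitted reference contour at 500 Hz.
Contour value at 500 Hz = TL_500 + deficiency = 26 + 8 = 34
STC = 34


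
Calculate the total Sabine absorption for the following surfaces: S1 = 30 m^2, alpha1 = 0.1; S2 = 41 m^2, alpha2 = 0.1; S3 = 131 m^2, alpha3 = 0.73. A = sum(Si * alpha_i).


30 * 0.1 = 3
41 * 0.1 = 4.1
131 * 0.73 = 95.63
A_total = 3 + 4.1 + 95.63 = 102.73 m^2


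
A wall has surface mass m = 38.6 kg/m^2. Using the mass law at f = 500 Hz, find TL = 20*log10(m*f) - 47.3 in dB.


m * f = 38.6 * 500 = 19300
20*log10(19300) = 85.7111 dB
TL = 85.7111 - 47.3 = 38.411 dB


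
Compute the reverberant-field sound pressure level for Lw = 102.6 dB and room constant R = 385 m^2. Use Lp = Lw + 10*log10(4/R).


4/R = 4/385 = 0.0103896
Lp = 102.6 + 10*log10(0.0103896) = 82.766 dB


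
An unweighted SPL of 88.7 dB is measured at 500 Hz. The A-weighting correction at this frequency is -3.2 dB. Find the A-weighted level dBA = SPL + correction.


A-weighting table: 500 Hz -> -3.2 dB correction
SPL_A = SPL + correction = 88.7 + (-3.2) = 85.5 dBA


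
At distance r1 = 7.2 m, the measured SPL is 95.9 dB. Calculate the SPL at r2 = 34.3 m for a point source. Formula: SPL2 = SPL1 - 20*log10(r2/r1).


r2/r1 = 34.3/7.2 = 4.76389
Correction = 20*log10(4.76389) = 13.5592 dB
SPL2 = 95.9 - 13.5592 = 82.341 dB


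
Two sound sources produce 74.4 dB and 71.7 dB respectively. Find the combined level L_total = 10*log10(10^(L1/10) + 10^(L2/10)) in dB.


10^(74.4/10) = 2.75423e+07
10^(71.7/10) = 1.47911e+07
Sum = 2.75423e+07 + 1.47911e+07 = 4.23334e+07
L_total = 10*log10(4.23334e+07) = 76.267 dB


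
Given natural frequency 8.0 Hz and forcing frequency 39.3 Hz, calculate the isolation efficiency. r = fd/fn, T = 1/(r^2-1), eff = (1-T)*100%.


r = 39.3 / 8.0 = 4.9125
r^2 - 1 = 4.9125^2 - 1 = 23.1327
T = 1/23.1327 = 0.0432288
Efficiency = (1 - 0.0432288)*100 = 95.677 %


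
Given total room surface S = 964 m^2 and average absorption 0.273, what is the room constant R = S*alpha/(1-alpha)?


R = 964 * 0.273 / (1 - 0.273) = 362 m^2


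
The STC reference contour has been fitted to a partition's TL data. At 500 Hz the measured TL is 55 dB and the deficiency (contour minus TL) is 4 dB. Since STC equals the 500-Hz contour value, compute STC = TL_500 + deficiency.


By ASTM E413, STC = value of the fitted reference contour at 500 Hz.
Contour value at 500 Hz = TL_500 + deficiency = 55 + 4 = 59
STC = 59


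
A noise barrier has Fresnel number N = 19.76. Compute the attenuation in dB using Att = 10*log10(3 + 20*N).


3 + 20*N = 3 + 20*19.76 = 398.2
Att = 10*log10(398.2) = 26.001 dB


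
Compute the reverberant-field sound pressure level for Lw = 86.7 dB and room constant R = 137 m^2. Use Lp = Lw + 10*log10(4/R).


4/R = 4/137 = 0.0291971
Lp = 86.7 + 10*log10(0.0291971) = 71.353 dB


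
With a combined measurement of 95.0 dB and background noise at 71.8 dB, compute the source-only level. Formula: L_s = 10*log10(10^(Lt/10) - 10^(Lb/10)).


10^(95.0/10) = 3.16228e+09
10^(71.8/10) = 1.51356e+07
Difference = 3.16228e+09 - 1.51356e+07 = 3.14714e+09
L_source = 10*log10(3.14714e+09) = 94.979 dB


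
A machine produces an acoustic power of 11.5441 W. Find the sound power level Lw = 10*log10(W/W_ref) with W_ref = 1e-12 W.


W / W_ref = 11.5441 / 1e-12 = 1.15441e+13
Lw = 10 * log10(1.15441e+13) = 130.62 dB


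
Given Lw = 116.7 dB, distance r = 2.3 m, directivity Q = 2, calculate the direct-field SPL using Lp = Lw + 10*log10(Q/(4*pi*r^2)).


4*pi*r^2 = 4*pi*2.3^2 = 66.4761 m^2
Q / (4*pi*r^2) = 2 / 66.4761 = 0.030086
Lp = 116.7 + 10*log10(0.030086) = 101.48 dB


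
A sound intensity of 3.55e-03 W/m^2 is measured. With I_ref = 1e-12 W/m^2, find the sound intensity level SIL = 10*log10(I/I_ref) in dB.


I / I_ref = 3.55e-03 / 1e-12 = 3.55e+09
SIL = 10 * log10(3.55e+09) = 95.502 dB


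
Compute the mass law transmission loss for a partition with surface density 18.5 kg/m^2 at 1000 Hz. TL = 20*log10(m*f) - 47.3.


m * f = 18.5 * 1000 = 18500
20*log10(18500) = 85.3434 dB
TL = 85.3434 - 47.3 = 38.043 dB


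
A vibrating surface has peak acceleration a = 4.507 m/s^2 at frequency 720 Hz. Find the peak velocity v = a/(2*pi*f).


omega = 2*pi*f = 2*pi*720 = 4523.89 rad/s
v = a / omega = 4.507 / 4523.89 = 0.00099627 m/s


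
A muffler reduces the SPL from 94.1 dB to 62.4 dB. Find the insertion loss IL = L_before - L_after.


Insertion loss = SPL without muffler - SPL with muffler
IL = 94.1 - 62.4 = 31.7 dB


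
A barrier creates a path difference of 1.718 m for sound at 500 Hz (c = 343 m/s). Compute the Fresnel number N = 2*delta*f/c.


N = 2*delta*f/c = 2*delta/lambda, where lambda = c/f
lambda = 343 / 500 = 0.686 m
N = 2 * 1.718 / 0.686 = 5.0087


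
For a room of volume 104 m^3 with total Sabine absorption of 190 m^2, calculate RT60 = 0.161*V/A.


RT60 = 0.161 * 104 / 190 = 0.088126 s


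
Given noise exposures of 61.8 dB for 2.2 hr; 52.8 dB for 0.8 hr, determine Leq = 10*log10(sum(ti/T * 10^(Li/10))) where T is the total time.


T_total = 2.2 + 0.8 = 3.0 hr
(2.2/3.0) * 10^(61.8/10) = 1.10994e+06
(0.8/3.0) * 10^(52.8/10) = 50812.3
Sum = 1.10994e+06 + 50812.3 = 1.16075e+06
Leq = 10*log10(1.16075e+06) = 60.647 dB


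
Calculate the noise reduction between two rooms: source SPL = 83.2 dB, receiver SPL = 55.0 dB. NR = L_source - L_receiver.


NR = L_source - L_receiver (difference between source and receiving room levels)
NR = 83.2 - 55.0 = 28.2 dB


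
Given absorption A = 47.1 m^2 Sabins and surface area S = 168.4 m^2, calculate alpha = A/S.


Absorption coefficient = absorbed power / incident power
alpha = A / S = 47.1 / 168.4 = 0.27969


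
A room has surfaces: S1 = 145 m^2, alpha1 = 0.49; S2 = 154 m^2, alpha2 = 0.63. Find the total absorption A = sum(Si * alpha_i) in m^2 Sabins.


145 * 0.49 = 71.05
154 * 0.63 = 97.02
A_total = 71.05 + 97.02 = 168.07 m^2


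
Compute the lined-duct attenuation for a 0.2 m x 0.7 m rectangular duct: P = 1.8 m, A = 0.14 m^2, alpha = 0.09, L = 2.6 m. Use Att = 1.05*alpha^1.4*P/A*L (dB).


alpha^1.4 = 0.09^1.4 = 0.034351
Attenuation rate = 1.05 * alpha^1.4 * P / A
= 1.05 * 0.034351 * 1.8 / 0.14 = 0.463738 dB/m
Total Att = 0.463738 * 2.6 = 1.2057 dB


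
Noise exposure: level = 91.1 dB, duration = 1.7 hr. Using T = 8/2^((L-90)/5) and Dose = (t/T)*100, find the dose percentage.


T_allowed = 8 / 2^((91.1 - 90)/5) = 6.86852 hr
Dose = 1.7 / 6.86852 * 100 = 24.751 %


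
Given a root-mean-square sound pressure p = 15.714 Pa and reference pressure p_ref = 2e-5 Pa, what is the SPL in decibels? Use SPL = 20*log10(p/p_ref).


p / p_ref = 15.714 / 2e-5 = 785700
SPL = 20 * log10(785700) = 117.91 dB


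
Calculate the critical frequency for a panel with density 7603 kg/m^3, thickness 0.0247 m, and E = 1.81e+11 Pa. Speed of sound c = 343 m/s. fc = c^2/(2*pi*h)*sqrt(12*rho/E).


12*rho/E = 12*7603/1.81e+11 = 5.04066e-07
sqrt(12*rho/E) = sqrt(5.04066e-07) = 0.000709976
c^2/(2*pi*h) = 343^2/(2*pi*0.0247) = 758074
fc = 758074 * 0.000709976 = 538.21 Hz


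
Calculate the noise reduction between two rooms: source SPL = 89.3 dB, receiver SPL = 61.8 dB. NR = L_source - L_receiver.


NR = L_source - L_receiver (difference between source and receiving room levels)
NR = 89.3 - 61.8 = 27.5 dB


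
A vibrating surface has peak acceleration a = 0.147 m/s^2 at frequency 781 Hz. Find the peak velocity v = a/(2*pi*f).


omega = 2*pi*f = 2*pi*781 = 4907.17 rad/s
v = a / omega = 0.147 / 4907.17 = 2.9956e-05 m/s


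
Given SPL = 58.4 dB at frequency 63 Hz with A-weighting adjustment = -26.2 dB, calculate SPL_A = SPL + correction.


A-weighting table: 63 Hz -> -26.2 dB correction
SPL_A = SPL + correction = 58.4 + (-26.2) = 32.2 dBA


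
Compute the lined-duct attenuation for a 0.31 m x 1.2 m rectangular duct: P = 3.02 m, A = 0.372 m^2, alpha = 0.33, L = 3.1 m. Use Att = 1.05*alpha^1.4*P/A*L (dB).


alpha^1.4 = 0.33^1.4 = 0.211797
Attenuation rate = 1.05 * alpha^1.4 * P / A
= 1.05 * 0.211797 * 3.02 / 0.372 = 1.8054 dB/m
Total Att = 1.8054 * 3.1 = 5.5967 dB


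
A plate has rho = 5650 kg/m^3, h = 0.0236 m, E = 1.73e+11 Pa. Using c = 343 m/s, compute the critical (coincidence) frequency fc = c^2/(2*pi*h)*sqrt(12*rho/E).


12*rho/E = 12*5650/1.73e+11 = 3.91908e-07
sqrt(12*rho/E) = sqrt(3.91908e-07) = 0.000626026
c^2/(2*pi*h) = 343^2/(2*pi*0.0236) = 793408
fc = 793408 * 0.000626026 = 496.69 Hz


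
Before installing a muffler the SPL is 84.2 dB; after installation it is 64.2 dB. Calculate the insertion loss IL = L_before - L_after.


Insertion loss = SPL without muffler - SPL with muffler
IL = 84.2 - 64.2 = 20 dB


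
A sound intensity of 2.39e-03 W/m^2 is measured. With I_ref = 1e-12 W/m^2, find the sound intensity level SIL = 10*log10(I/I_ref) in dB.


I / I_ref = 2.39e-03 / 1e-12 = 2.39e+09
SIL = 10 * log10(2.39e+09) = 93.784 dB


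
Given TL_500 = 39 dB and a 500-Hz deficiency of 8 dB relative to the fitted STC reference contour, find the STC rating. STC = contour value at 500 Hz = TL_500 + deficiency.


By ASTM E413, STC = value of the fitted reference contour at 500 Hz.
Contour value at 500 Hz = TL_500 + deficiency = 39 + 8 = 47
STC = 47


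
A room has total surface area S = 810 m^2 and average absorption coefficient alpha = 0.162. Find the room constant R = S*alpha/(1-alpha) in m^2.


R = 810 * 0.162 / (1 - 0.162) = 156.59 m^2


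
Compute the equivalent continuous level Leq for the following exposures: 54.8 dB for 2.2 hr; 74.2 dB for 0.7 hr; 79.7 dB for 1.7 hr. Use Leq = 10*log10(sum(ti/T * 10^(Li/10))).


T_total = 2.2 + 0.7 + 1.7 = 4.6 hr
(2.2/4.6) * 10^(54.8/10) = 144432
(0.7/4.6) * 10^(74.2/10) = 4.00258e+06
(1.7/4.6) * 10^(79.7/10) = 3.44898e+07
Sum = 144432 + 4.00258e+06 + 3.44898e+07 = 3.86368e+07
Leq = 10*log10(3.86368e+07) = 75.87 dB


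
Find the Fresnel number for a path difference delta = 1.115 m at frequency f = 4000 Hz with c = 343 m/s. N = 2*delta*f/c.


N = 2*delta*f/c = 2*delta/lambda, where lambda = c/f
lambda = 343 / 4000 = 0.08575 m
N = 2 * 1.115 / 0.08575 = 26.006


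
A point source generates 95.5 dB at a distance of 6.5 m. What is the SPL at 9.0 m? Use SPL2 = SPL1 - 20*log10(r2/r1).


r2/r1 = 9.0/6.5 = 1.38462
Correction = 20*log10(1.38462) = 2.82661 dB
SPL2 = 95.5 - 2.82661 = 92.673 dB


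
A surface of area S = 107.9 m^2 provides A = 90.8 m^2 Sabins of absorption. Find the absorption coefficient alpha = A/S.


Absorption coefficient = absorbed power / incident power
alpha = A / S = 90.8 / 107.9 = 0.84152


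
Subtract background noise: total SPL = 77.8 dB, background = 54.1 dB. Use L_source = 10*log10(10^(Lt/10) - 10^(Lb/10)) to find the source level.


10^(77.8/10) = 6.0256e+07
10^(54.1/10) = 257040
Difference = 6.0256e+07 - 257040 = 5.9999e+07
L_source = 10*log10(5.9999e+07) = 77.781 dB


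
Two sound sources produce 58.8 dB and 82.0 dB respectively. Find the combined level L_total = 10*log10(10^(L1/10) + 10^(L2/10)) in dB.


10^(58.8/10) = 758578
10^(82.0/10) = 1.58489e+08
Sum = 758578 + 1.58489e+08 = 1.59248e+08
L_total = 10*log10(1.59248e+08) = 82.021 dB


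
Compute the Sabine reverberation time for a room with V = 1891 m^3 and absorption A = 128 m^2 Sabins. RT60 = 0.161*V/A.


RT60 = 0.161 * 1891 / 128 = 2.3785 s


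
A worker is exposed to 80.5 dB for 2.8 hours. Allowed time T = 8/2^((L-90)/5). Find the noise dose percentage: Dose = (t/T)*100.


T_allowed = 8 / 2^((80.5 - 90)/5) = 29.8571 hr
Dose = 2.8 / 29.8571 * 100 = 9.378 %


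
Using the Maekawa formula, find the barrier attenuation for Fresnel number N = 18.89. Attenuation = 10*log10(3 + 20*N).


3 + 20*N = 3 + 20*18.89 = 380.8
Att = 10*log10(380.8) = 25.807 dB


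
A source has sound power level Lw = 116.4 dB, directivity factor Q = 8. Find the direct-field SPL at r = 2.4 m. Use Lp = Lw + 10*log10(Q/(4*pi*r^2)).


4*pi*r^2 = 4*pi*2.4^2 = 72.3823 m^2
Q / (4*pi*r^2) = 8 / 72.3823 = 0.110524
Lp = 116.4 + 10*log10(0.110524) = 106.83 dB


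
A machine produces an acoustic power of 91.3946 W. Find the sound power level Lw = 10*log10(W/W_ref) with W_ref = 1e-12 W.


W / W_ref = 91.3946 / 1e-12 = 9.13946e+13
Lw = 10 * log10(9.13946e+13) = 139.61 dB


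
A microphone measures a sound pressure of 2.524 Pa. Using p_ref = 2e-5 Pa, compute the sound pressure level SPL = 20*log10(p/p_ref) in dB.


p / p_ref = 2.524 / 2e-5 = 126200
SPL = 20 * log10(126200) = 102.02 dB


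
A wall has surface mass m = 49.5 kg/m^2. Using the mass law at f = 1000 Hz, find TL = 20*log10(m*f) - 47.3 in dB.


m * f = 49.5 * 1000 = 49500
20*log10(49500) = 93.8921 dB
TL = 93.8921 - 47.3 = 46.592 dB


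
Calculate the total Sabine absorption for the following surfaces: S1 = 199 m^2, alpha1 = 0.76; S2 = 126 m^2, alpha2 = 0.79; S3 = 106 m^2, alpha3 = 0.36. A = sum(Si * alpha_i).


199 * 0.76 = 151.24
126 * 0.79 = 99.54
106 * 0.36 = 38.16
A_total = 151.24 + 99.54 + 38.16 = 288.94 m^2
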